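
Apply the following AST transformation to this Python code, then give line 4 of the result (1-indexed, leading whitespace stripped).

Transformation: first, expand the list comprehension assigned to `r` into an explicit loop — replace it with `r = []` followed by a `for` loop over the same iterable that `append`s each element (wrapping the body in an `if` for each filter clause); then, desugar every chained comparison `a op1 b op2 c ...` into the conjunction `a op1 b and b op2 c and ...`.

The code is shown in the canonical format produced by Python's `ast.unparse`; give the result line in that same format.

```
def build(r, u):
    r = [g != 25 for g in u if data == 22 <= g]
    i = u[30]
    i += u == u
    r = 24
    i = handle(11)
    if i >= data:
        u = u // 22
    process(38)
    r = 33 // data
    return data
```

if data == 22 and 22 <= g:

Transformed code:
def build(r, u):
    r = []
    for g in u:
        if data == 22 and 22 <= g:
            r.append(g != 25)
    i = u[30]
    i += u == u
    r = 24
    i = handle(11)
    if i >= data:
        u = u // 22
    process(38)
    r = 33 // data
    return data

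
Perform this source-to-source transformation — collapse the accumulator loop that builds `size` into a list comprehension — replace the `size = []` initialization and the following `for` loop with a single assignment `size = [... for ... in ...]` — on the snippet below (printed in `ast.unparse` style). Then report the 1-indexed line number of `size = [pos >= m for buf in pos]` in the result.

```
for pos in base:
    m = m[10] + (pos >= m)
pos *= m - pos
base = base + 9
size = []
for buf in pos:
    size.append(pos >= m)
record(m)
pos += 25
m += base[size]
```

Transformed code:
for pos in base:
    m = m[10] + (pos >= m)
pos *= m - pos
base = base + 9
size = [pos >= m for buf in pos]
record(m)
pos += 25
m += base[size]

5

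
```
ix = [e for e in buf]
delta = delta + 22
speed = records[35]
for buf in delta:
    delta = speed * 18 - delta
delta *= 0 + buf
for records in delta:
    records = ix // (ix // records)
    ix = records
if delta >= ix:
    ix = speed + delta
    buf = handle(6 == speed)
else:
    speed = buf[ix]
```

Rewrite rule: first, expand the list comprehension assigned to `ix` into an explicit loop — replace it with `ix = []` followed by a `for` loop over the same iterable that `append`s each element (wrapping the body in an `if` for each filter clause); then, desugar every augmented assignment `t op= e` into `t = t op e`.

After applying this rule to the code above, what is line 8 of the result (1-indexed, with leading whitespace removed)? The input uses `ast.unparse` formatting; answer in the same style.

delta = delta * (0 + buf)

Transformed code:
ix = []
for e in buf:
    ix.append(e)
delta = delta + 22
speed = records[35]
for buf in delta:
    delta = speed * 18 - delta
delta = delta * (0 + buf)
for records in delta:
    records = ix // (ix // records)
    ix = records
if delta >= ix:
    ix = speed + delta
    buf = handle(6 == speed)
else:
    speed = buf[ix]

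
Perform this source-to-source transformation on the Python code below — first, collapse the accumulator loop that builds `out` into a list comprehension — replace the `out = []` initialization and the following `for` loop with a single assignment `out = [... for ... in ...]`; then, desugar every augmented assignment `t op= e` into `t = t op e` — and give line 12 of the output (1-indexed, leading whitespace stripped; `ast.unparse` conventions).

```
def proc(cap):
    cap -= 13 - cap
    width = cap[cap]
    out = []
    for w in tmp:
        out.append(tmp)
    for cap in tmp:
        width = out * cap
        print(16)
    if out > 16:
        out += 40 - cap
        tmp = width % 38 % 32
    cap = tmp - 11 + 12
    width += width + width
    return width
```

Transformed code:
def proc(cap):
    cap = cap - (13 - cap)
    width = cap[cap]
    out = [tmp for w in tmp]
    for cap in tmp:
        width = out * cap
        print(16)
    if out > 16:
        out = out + (40 - cap)
        tmp = width % 38 % 32
    cap = tmp - 11 + 12
    width = width + (width + width)
    return width

width = width + (width + width)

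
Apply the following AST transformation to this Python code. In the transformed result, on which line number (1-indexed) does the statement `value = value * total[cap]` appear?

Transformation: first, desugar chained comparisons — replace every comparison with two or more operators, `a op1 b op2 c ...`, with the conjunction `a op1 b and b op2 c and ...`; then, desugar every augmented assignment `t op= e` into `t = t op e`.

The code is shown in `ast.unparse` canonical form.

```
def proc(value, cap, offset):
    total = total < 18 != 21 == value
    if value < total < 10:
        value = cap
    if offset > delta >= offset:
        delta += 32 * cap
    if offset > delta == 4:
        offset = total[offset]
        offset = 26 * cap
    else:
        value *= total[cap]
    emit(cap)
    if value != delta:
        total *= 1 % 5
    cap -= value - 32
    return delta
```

11

Transformed code:
def proc(value, cap, offset):
    total = total < 18 and 18 != 21 and (21 == value)
    if value < total and total < 10:
        value = cap
    if offset > delta and delta >= offset:
        delta = delta + 32 * cap
    if offset > delta and delta == 4:
        offset = total[offset]
        offset = 26 * cap
    else:
        value = value * total[cap]
    emit(cap)
    if value != delta:
        total = total * (1 % 5)
    cap = cap - (value - 32)
    return delta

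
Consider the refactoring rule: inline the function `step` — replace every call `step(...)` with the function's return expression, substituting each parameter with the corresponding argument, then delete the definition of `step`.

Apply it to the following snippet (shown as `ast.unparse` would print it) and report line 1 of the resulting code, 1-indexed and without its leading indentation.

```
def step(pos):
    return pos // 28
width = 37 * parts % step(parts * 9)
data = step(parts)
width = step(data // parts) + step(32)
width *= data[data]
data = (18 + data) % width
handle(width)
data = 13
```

Transformed code:
width = 37 * parts % (parts * 9 // 28)
data = parts // 28
width = data // parts // 28 + 32 // 28
width *= data[data]
data = (18 + data) % width
handle(width)
data = 13

width = 37 * parts % (parts * 9 // 28)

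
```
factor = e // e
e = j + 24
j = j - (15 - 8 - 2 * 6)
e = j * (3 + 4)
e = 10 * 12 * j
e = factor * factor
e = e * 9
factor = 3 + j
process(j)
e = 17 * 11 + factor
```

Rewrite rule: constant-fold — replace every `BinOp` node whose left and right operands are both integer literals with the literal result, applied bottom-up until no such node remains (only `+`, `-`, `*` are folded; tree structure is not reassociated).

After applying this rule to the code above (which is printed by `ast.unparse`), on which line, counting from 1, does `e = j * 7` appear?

4

Transformed code:
factor = e // e
e = j + 24
j = j - -5
e = j * 7
e = 120 * j
e = factor * factor
e = e * 9
factor = 3 + j
process(j)
e = 187 + factor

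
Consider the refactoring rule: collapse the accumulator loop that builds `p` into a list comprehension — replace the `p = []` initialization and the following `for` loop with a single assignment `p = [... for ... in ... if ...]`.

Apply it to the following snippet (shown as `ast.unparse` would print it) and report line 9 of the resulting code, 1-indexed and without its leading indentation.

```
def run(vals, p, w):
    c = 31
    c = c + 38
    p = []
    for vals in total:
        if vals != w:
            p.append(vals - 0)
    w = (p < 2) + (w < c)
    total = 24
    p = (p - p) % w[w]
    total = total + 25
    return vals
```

return vals

Transformed code:
def run(vals, p, w):
    c = 31
    c = c + 38
    p = [vals - 0 for vals in total if vals != w]
    w = (p < 2) + (w < c)
    total = 24
    p = (p - p) % w[w]
    total = total + 25
    return vals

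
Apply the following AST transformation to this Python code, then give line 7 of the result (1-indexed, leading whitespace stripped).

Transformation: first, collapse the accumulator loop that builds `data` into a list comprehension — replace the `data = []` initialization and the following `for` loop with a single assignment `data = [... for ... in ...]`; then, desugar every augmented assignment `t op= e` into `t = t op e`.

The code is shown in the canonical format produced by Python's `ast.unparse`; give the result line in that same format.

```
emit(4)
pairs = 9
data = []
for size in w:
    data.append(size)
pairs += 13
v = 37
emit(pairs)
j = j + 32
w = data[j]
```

Transformed code:
emit(4)
pairs = 9
data = [size for size in w]
pairs = pairs + 13
v = 37
emit(pairs)
j = j + 32
w = data[j]

j = j + 32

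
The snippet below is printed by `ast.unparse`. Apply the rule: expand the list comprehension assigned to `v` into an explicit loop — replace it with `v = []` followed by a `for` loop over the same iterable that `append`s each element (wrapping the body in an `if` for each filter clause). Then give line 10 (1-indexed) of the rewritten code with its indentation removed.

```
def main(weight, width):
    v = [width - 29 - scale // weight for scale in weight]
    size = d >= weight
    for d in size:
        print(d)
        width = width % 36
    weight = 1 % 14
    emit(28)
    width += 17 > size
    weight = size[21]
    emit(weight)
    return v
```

Transformed code:
def main(weight, width):
    v = []
    for scale in weight:
        v.append(width - 29 - scale // weight)
    size = d >= weight
    for d in size:
        print(d)
        width = width % 36
    weight = 1 % 14
    emit(28)
    width += 17 > size
    weight = size[21]
    emit(weight)
    return v

emit(28)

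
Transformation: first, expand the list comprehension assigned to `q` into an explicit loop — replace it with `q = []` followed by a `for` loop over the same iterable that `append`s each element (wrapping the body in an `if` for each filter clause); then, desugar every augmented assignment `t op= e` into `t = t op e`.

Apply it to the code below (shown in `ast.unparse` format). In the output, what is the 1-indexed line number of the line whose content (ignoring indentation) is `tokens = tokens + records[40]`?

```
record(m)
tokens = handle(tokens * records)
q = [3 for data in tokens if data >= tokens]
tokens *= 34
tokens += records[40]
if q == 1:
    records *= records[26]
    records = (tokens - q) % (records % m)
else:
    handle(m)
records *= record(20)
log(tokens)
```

Transformed code:
record(m)
tokens = handle(tokens * records)
q = []
for data in tokens:
    if data >= tokens:
        q.append(3)
tokens = tokens * 34
tokens = tokens + records[40]
if q == 1:
    records = records * records[26]
    records = (tokens - q) % (records % m)
else:
    handle(m)
records = records * record(20)
log(tokens)

8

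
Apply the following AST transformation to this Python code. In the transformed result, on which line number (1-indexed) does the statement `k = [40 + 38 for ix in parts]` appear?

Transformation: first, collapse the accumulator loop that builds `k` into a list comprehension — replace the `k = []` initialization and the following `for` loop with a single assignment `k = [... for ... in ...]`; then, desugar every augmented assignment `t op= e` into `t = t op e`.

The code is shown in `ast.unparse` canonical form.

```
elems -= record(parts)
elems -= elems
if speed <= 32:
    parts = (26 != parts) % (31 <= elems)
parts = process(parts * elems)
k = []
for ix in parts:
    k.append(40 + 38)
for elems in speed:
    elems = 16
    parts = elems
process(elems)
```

6

Transformed code:
elems = elems - record(parts)
elems = elems - elems
if speed <= 32:
    parts = (26 != parts) % (31 <= elems)
parts = process(parts * elems)
k = [40 + 38 for ix in parts]
for elems in speed:
    elems = 16
    parts = elems
process(elems)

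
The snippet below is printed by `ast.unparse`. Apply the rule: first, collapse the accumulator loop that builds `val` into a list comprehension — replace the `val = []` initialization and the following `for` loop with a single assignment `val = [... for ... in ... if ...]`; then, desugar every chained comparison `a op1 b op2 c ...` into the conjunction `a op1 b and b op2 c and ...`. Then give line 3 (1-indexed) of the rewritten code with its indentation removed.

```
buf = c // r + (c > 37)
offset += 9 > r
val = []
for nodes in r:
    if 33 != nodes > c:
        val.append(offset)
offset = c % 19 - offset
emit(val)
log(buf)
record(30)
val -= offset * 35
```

val = [offset for nodes in r if 33 != nodes and nodes > c]

Transformed code:
buf = c // r + (c > 37)
offset += 9 > r
val = [offset for nodes in r if 33 != nodes and nodes > c]
offset = c % 19 - offset
emit(val)
log(buf)
record(30)
val -= offset * 35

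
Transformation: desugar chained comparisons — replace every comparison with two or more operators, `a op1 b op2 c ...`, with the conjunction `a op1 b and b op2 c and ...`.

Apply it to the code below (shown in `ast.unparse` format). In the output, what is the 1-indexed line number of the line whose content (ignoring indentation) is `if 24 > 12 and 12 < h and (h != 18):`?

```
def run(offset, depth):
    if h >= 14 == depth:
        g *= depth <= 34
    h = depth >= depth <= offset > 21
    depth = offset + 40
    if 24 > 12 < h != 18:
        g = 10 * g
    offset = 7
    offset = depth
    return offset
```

6

Transformed code:
def run(offset, depth):
    if h >= 14 and 14 == depth:
        g *= depth <= 34
    h = depth >= depth and depth <= offset and (offset > 21)
    depth = offset + 40
    if 24 > 12 and 12 < h and (h != 18):
        g = 10 * g
    offset = 7
    offset = depth
    return offset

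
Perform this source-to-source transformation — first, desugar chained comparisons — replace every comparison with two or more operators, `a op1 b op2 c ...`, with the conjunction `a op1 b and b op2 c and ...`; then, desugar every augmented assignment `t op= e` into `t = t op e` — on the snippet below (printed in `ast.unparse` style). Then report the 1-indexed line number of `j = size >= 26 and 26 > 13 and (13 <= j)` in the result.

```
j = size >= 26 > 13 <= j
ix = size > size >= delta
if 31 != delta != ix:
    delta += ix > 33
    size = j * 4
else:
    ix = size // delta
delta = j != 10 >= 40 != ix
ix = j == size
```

1

Transformed code:
j = size >= 26 and 26 > 13 and (13 <= j)
ix = size > size and size >= delta
if 31 != delta and delta != ix:
    delta = delta + (ix > 33)
    size = j * 4
else:
    ix = size // delta
delta = j != 10 and 10 >= 40 and (40 != ix)
ix = j == size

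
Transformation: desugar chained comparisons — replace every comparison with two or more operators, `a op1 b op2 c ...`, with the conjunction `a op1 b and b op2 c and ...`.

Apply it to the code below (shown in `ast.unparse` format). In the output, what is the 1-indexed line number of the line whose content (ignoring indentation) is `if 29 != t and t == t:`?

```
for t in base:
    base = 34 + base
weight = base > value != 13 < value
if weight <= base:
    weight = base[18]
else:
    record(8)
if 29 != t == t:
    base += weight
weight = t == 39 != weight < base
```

Transformed code:
for t in base:
    base = 34 + base
weight = base > value and value != 13 and (13 < value)
if weight <= base:
    weight = base[18]
else:
    record(8)
if 29 != t and t == t:
    base += weight
weight = t == 39 and 39 != weight and (weight < base)

8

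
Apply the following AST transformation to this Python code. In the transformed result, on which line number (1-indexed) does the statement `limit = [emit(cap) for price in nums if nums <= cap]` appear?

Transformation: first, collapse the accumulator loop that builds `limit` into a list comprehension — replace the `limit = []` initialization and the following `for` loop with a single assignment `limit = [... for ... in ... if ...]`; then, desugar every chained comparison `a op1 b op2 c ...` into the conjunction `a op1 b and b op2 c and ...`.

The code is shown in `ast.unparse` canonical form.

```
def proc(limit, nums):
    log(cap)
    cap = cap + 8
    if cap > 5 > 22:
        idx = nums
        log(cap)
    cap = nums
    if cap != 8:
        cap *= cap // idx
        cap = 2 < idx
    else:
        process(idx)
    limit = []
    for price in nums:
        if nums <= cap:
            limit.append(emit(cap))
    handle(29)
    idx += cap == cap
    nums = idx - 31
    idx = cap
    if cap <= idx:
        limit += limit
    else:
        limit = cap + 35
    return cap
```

Transformed code:
def proc(limit, nums):
    log(cap)
    cap = cap + 8
    if cap > 5 and 5 > 22:
        idx = nums
        log(cap)
    cap = nums
    if cap != 8:
        cap *= cap // idx
        cap = 2 < idx
    else:
        process(idx)
    limit = [emit(cap) for price in nums if nums <= cap]
    handle(29)
    idx += cap == cap
    nums = idx - 31
    idx = cap
    if cap <= idx:
        limit += limit
    else:
        limit = cap + 35
    return cap

13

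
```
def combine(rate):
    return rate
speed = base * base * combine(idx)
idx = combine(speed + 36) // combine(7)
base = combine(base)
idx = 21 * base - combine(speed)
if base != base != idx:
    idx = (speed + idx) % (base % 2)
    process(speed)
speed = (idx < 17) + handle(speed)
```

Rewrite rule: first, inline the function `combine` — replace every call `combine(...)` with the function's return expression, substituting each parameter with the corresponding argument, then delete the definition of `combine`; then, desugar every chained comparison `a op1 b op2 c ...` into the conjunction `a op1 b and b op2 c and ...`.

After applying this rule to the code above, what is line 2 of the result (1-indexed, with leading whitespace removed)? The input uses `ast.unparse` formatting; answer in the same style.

idx = (speed + 36) // 7

Transformed code:
speed = base * base * idx
idx = (speed + 36) // 7
base = base
idx = 21 * base - speed
if base != base and base != idx:
    idx = (speed + idx) % (base % 2)
    process(speed)
speed = (idx < 17) + handle(speed)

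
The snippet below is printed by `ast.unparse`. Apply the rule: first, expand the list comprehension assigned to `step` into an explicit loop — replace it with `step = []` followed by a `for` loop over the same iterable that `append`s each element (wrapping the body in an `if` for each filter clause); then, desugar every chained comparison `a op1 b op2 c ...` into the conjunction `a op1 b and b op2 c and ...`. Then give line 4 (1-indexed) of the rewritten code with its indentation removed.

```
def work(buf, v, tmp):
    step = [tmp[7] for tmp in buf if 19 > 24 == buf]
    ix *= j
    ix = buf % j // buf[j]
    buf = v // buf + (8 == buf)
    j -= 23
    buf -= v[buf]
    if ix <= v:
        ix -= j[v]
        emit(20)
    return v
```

Transformed code:
def work(buf, v, tmp):
    step = []
    for tmp in buf:
        if 19 > 24 and 24 == buf:
            step.append(tmp[7])
    ix *= j
    ix = buf % j // buf[j]
    buf = v // buf + (8 == buf)
    j -= 23
    buf -= v[buf]
    if ix <= v:
        ix -= j[v]
        emit(20)
    return v

if 19 > 24 and 24 == buf:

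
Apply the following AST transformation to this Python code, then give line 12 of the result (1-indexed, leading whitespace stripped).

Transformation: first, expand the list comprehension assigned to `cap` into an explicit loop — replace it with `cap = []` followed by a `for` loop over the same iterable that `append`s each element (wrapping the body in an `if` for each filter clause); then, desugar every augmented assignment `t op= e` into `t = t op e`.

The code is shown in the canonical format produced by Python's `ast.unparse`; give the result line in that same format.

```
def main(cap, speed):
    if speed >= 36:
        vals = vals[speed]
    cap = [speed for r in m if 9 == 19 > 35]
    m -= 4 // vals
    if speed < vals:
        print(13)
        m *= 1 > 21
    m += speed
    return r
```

m = m + speed

Transformed code:
def main(cap, speed):
    if speed >= 36:
        vals = vals[speed]
    cap = []
    for r in m:
        if 9 == 19 > 35:
            cap.append(speed)
    m = m - 4 // vals
    if speed < vals:
        print(13)
        m = m * (1 > 21)
    m = m + speed
    return r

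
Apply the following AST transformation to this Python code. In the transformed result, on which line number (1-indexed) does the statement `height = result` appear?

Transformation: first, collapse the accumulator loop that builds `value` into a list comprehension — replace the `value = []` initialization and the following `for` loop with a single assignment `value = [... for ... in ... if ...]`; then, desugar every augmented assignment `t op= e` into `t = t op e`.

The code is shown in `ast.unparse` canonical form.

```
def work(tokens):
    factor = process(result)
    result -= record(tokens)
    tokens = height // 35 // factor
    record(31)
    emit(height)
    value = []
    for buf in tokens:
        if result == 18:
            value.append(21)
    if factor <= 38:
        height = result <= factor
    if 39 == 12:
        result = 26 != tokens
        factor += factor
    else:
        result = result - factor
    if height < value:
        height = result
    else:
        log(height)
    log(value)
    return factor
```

Transformed code:
def work(tokens):
    factor = process(result)
    result = result - record(tokens)
    tokens = height // 35 // factor
    record(31)
    emit(height)
    value = [21 for buf in tokens if result == 18]
    if factor <= 38:
        height = result <= factor
    if 39 == 12:
        result = 26 != tokens
        factor = factor + factor
    else:
        result = result - factor
    if height < value:
        height = result
    else:
        log(height)
    log(value)
    return factor

16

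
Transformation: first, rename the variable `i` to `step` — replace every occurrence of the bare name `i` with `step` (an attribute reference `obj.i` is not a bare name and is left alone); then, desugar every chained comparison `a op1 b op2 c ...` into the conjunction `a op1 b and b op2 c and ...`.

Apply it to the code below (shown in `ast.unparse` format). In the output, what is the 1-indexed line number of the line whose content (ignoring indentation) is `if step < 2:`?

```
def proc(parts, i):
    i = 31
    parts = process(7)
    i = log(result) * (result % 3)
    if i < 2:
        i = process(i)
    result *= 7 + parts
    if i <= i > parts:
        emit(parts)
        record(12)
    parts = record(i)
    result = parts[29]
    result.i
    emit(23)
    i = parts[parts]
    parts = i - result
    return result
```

5

Transformed code:
def proc(parts, step):
    step = 31
    parts = process(7)
    step = log(result) * (result % 3)
    if step < 2:
        step = process(step)
    result *= 7 + parts
    if step <= step and step > parts:
        emit(parts)
        record(12)
    parts = record(step)
    result = parts[29]
    result.i
    emit(23)
    step = parts[parts]
    parts = step - result
    return result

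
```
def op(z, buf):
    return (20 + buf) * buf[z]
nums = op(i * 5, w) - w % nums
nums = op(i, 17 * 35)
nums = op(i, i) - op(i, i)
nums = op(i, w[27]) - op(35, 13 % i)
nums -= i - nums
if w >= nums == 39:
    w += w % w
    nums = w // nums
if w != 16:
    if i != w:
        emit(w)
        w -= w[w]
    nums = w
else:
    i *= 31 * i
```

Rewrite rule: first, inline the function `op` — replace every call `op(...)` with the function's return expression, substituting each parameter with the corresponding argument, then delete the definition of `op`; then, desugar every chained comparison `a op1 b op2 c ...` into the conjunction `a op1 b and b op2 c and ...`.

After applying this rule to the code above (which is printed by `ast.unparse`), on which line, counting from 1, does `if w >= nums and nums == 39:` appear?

6

Transformed code:
nums = (20 + w) * w[i * 5] - w % nums
nums = (20 + 17 * 35) * (17 * 35)[i]
nums = (20 + i) * i[i] - (20 + i) * i[i]
nums = (20 + w[27]) * w[27][i] - (20 + 13 % i) * (13 % i)[35]
nums -= i - nums
if w >= nums and nums == 39:
    w += w % w
    nums = w // nums
if w != 16:
    if i != w:
        emit(w)
        w -= w[w]
    nums = w
else:
    i *= 31 * i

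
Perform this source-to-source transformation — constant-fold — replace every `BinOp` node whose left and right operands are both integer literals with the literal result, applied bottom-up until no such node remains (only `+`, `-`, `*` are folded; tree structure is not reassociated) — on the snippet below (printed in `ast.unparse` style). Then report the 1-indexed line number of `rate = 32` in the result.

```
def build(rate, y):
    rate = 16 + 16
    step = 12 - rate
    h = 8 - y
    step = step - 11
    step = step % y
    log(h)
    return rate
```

2

Transformed code:
def build(rate, y):
    rate = 32
    step = 12 - rate
    h = 8 - y
    step = step - 11
    step = step % y
    log(h)
    return rate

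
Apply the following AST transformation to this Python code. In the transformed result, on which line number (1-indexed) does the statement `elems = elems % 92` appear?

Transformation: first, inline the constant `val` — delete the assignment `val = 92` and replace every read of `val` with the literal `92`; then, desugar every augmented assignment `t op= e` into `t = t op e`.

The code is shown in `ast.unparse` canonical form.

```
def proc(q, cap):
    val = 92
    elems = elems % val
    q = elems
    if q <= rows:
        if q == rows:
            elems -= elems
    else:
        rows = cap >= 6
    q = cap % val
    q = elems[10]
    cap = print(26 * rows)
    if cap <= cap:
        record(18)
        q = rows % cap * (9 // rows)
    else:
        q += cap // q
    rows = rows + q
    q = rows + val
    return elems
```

Transformed code:
def proc(q, cap):
    elems = elems % 92
    q = elems
    if q <= rows:
        if q == rows:
            elems = elems - elems
    else:
        rows = cap >= 6
    q = cap % 92
    q = elems[10]
    cap = print(26 * rows)
    if cap <= cap:
        record(18)
        q = rows % cap * (9 // rows)
    else:
        q = q + cap // q
    rows = rows + q
    q = rows + 92
    return elems

2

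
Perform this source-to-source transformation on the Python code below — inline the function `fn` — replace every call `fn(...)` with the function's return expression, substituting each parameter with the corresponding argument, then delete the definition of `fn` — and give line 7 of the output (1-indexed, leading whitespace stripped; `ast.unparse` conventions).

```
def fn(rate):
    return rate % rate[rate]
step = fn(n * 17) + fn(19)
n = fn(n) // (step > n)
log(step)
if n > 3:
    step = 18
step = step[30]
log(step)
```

Transformed code:
step = n * 17 % (n * 17)[n * 17] + 19 % 19[19]
n = n % n[n] // (step > n)
log(step)
if n > 3:
    step = 18
step = step[30]
log(step)

log(step)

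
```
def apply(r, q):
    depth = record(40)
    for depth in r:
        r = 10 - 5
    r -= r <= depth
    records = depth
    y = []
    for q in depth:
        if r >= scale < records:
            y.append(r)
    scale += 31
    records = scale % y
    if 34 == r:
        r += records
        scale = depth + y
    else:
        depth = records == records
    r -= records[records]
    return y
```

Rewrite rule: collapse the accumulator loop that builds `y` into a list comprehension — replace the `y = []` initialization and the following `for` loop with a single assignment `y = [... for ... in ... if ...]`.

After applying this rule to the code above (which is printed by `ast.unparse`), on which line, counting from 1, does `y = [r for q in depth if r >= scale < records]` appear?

Transformed code:
def apply(r, q):
    depth = record(40)
    for depth in r:
        r = 10 - 5
    r -= r <= depth
    records = depth
    y = [r for q in depth if r >= scale < records]
    scale += 31
    records = scale % y
    if 34 == r:
        r += records
        scale = depth + y
    else:
        depth = records == records
    r -= records[records]
    return y

7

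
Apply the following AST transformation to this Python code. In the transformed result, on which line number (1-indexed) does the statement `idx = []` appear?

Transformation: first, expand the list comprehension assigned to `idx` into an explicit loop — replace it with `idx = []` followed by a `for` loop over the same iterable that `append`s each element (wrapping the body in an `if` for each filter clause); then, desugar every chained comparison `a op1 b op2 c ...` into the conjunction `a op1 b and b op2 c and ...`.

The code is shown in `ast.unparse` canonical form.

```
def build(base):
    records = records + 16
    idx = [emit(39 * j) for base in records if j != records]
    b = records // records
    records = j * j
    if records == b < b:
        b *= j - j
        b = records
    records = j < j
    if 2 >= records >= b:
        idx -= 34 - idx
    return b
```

Transformed code:
def build(base):
    records = records + 16
    idx = []
    for base in records:
        if j != records:
            idx.append(emit(39 * j))
    b = records // records
    records = j * j
    if records == b and b < b:
        b *= j - j
        b = records
    records = j < j
    if 2 >= records and records >= b:
        idx -= 34 - idx
    return b

3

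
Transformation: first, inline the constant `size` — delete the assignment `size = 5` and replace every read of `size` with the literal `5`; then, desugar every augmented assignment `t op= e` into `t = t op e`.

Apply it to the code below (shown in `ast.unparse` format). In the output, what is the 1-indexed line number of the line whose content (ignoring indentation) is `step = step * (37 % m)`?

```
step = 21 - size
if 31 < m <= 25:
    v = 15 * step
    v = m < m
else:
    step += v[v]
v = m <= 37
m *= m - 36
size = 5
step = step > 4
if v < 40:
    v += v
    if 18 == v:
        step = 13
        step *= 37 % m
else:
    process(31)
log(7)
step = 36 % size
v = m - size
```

14

Transformed code:
step = 21 - 5
if 31 < m <= 25:
    v = 15 * step
    v = m < m
else:
    step = step + v[v]
v = m <= 37
m = m * (m - 36)
step = step > 4
if v < 40:
    v = v + v
    if 18 == v:
        step = 13
        step = step * (37 % m)
else:
    process(31)
log(7)
step = 36 % 5
v = m - 5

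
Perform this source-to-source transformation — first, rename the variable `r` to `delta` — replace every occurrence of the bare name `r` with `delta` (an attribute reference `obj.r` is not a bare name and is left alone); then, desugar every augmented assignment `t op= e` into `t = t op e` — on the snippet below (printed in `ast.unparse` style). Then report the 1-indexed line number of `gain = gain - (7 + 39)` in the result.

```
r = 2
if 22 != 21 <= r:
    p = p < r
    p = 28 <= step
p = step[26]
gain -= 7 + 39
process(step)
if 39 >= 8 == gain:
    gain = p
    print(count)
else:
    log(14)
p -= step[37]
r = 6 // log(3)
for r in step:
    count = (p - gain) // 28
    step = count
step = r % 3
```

6

Transformed code:
delta = 2
if 22 != 21 <= delta:
    p = p < delta
    p = 28 <= step
p = step[26]
gain = gain - (7 + 39)
process(step)
if 39 >= 8 == gain:
    gain = p
    print(count)
else:
    log(14)
p = p - step[37]
delta = 6 // log(3)
for delta in step:
    count = (p - gain) // 28
    step = count
step = delta % 3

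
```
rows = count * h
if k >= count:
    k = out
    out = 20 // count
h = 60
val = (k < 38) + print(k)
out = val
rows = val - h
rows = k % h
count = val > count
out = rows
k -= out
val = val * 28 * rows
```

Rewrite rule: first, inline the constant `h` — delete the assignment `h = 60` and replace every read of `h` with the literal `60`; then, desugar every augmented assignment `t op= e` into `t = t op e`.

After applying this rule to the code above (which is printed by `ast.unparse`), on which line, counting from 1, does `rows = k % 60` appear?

Transformed code:
rows = count * 60
if k >= count:
    k = out
    out = 20 // count
val = (k < 38) + print(k)
out = val
rows = val - 60
rows = k % 60
count = val > count
out = rows
k = k - out
val = val * 28 * rows

8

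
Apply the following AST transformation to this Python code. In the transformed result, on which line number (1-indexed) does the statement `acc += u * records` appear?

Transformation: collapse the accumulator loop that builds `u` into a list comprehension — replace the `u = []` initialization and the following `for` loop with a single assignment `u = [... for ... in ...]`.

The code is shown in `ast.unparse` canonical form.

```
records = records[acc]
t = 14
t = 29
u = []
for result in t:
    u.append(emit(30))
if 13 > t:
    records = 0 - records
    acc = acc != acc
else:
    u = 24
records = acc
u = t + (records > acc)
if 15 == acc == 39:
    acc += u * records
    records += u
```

13

Transformed code:
records = records[acc]
t = 14
t = 29
u = [emit(30) for result in t]
if 13 > t:
    records = 0 - records
    acc = acc != acc
else:
    u = 24
records = acc
u = t + (records > acc)
if 15 == acc == 39:
    acc += u * records
    records += u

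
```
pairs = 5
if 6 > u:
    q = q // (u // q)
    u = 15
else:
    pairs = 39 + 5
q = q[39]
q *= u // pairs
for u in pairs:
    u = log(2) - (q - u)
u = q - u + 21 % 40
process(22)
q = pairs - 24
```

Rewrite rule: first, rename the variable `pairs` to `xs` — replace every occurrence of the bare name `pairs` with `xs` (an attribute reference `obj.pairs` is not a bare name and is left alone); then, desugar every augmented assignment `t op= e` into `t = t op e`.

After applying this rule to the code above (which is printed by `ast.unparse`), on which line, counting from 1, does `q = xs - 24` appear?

13

Transformed code:
xs = 5
if 6 > u:
    q = q // (u // q)
    u = 15
else:
    xs = 39 + 5
q = q[39]
q = q * (u // xs)
for u in xs:
    u = log(2) - (q - u)
u = q - u + 21 % 40
process(22)
q = xs - 24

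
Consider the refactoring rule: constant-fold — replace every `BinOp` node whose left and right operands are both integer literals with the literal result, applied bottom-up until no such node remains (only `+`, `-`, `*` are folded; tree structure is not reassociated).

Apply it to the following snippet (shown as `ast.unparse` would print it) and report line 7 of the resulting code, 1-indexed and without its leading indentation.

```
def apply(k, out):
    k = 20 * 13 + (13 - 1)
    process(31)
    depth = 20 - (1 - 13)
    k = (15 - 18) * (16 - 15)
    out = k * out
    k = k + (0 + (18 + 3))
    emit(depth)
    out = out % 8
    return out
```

Transformed code:
def apply(k, out):
    k = 272
    process(31)
    depth = 32
    k = -3
    out = k * out
    k = k + 21
    emit(depth)
    out = out % 8
    return out

k = k + 21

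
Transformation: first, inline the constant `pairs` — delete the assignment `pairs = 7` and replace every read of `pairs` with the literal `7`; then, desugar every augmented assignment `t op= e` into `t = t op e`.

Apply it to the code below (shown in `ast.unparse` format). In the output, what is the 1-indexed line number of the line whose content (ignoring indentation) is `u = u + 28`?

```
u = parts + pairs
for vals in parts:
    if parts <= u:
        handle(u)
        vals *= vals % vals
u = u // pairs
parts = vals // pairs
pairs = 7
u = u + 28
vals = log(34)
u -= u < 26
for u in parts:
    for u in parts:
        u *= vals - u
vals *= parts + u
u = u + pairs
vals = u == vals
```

8

Transformed code:
u = parts + 7
for vals in parts:
    if parts <= u:
        handle(u)
        vals = vals * (vals % vals)
u = u // 7
parts = vals // 7
u = u + 28
vals = log(34)
u = u - (u < 26)
for u in parts:
    for u in parts:
        u = u * (vals - u)
vals = vals * (parts + u)
u = u + 7
vals = u == vals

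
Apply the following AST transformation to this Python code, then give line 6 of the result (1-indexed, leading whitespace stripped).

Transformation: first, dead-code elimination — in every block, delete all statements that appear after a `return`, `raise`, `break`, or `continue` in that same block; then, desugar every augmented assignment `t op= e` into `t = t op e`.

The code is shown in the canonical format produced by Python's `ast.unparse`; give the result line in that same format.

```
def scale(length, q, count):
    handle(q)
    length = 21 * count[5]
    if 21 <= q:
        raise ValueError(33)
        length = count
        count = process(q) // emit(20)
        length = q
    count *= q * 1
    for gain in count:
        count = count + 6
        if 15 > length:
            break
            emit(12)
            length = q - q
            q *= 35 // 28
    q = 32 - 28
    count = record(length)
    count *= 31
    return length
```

count = count * (q * 1)

Transformed code:
def scale(length, q, count):
    handle(q)
    length = 21 * count[5]
    if 21 <= q:
        raise ValueError(33)
    count = count * (q * 1)
    for gain in count:
        count = count + 6
        if 15 > length:
            break
    q = 32 - 28
    count = record(length)
    count = count * 31
    return length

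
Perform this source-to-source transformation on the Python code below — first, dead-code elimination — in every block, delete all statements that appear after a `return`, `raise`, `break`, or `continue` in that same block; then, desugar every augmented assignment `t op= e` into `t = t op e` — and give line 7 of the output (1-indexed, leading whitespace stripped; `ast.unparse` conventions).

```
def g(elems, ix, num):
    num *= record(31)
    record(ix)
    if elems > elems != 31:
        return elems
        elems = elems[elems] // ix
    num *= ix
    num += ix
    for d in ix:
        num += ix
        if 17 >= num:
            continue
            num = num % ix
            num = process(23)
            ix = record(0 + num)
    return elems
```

Transformed code:
def g(elems, ix, num):
    num = num * record(31)
    record(ix)
    if elems > elems != 31:
        return elems
    num = num * ix
    num = num + ix
    for d in ix:
        num = num + ix
        if 17 >= num:
            continue
    return elems

num = num + ix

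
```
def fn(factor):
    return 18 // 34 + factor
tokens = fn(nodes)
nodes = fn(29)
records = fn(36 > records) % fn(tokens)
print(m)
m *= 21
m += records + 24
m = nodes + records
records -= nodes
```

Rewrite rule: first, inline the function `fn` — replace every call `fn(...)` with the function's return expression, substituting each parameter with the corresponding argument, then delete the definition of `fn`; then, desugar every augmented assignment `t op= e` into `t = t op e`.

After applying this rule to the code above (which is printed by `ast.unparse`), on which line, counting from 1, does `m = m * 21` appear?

Transformed code:
tokens = 18 // 34 + nodes
nodes = 18 // 34 + 29
records = (18 // 34 + (36 > records)) % (18 // 34 + tokens)
print(m)
m = m * 21
m = m + (records + 24)
m = nodes + records
records = records - nodes

5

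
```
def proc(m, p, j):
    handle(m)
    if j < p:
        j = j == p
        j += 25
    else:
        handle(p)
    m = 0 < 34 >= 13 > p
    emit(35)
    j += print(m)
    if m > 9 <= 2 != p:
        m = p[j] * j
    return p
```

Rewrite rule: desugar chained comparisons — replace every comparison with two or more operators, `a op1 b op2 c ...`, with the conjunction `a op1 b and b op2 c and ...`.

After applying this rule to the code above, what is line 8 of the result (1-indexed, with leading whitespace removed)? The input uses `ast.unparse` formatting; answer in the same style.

m = 0 < 34 and 34 >= 13 and (13 > p)

Transformed code:
def proc(m, p, j):
    handle(m)
    if j < p:
        j = j == p
        j += 25
    else:
        handle(p)
    m = 0 < 34 and 34 >= 13 and (13 > p)
    emit(35)
    j += print(m)
    if m > 9 and 9 <= 2 and (2 != p):
        m = p[j] * j
    return p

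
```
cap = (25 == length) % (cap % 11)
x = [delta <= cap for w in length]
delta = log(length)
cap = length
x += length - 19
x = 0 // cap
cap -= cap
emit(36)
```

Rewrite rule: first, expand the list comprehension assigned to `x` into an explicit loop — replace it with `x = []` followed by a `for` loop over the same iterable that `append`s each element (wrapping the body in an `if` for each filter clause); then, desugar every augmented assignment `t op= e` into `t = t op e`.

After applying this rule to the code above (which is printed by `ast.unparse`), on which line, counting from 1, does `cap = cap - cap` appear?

9

Transformed code:
cap = (25 == length) % (cap % 11)
x = []
for w in length:
    x.append(delta <= cap)
delta = log(length)
cap = length
x = x + (length - 19)
x = 0 // cap
cap = cap - cap
emit(36)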